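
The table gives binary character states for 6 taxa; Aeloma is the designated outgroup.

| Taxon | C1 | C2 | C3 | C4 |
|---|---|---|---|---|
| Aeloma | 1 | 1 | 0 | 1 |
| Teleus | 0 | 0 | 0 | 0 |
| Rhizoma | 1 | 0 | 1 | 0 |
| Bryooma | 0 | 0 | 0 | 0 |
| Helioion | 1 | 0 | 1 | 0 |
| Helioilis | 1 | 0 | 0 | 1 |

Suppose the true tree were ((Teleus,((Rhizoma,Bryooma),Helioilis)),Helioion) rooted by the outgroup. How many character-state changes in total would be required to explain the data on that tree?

Map each character onto ((Teleus,((Rhizoma,Bryooma),Helioilis)),Helioion) (rooted by Aeloma) and count the minimum state changes it requires (Fitch parsimony):
C1: 2; C2: 1; C3: 2; C4: 2.
Total tree length = 7.

7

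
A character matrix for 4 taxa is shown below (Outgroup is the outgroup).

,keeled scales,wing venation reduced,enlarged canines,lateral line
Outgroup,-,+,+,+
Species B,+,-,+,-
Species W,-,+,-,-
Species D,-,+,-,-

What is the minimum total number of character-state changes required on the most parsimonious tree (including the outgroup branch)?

4

Character polarity is set by the outgroup: the derived state is whichever differs from the outgroup's state, so for wing venation reduced, enlarged canines, lateral line the derived state is '-', and for the remaining characters it is '+'.
keeled scales: derived state '+' in Species B only — an autapomorphy, so it tells us nothing about relationships among taxa.
wing venation reduced: derived state '-' in Species B only — an autapomorphy, so it tells us nothing about relationships among taxa.
Only Species D and Species W show the derived state '-' for enlarged canines, supporting them as a clade.
lateral line (derived state '-') is shared by all ingroup taxa — unites the whole ingroup.
Most parsimonious ingroup topology: ((Species D,Species W),Species B).
Changes per character on this tree: keeled scales: 1; wing venation reduced: 1; enlarged canines: 1; lateral line: 1.
Total = 4.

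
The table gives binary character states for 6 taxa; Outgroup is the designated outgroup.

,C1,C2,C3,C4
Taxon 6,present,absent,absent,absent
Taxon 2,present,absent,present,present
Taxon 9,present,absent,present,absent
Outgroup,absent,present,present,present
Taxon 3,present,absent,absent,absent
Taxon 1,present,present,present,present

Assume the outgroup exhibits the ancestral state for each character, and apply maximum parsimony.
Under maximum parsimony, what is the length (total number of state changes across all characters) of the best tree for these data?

4

Character polarity is set by the outgroup: the derived state is whichever differs from the outgroup's state, so for C2, C3, C4 the derived state is 'absent', and for the remaining characters it is 'present'.
C1 (derived state 'present') is shared by all ingroup taxa — unites the whole ingroup.
C2: derived state 'absent' in Taxon 2, Taxon 3, Taxon 6, and Taxon 9 only — synapomorphy for {Taxon 2, Taxon 3, Taxon 6, Taxon 9}.
Only Taxon 3 and Taxon 6 show the derived state 'absent' for C3, supporting them as a clade.
C4: derived state 'absent' in Taxon 3, Taxon 6, and Taxon 9 only — synapomorphy for {Taxon 3, Taxon 6, Taxon 9}.
Most parsimonious ingroup topology: (((Taxon 9,(Taxon 6,Taxon 3)),Taxon 2),Taxon 1).
Changes per character on this tree: C1: 1; C2: 1; C3: 1; C4: 1.
Total = 4.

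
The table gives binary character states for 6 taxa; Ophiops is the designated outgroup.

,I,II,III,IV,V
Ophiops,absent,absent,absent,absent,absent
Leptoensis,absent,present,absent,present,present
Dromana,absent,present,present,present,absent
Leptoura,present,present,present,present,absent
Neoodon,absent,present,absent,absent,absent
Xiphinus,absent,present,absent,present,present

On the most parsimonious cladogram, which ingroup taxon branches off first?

Neoodon

The outgroup has state 'absent' for every character, so 'present' is the derived state throughout.
I (derived state 'present') is unique to Leptoura (autapomorphy; uninformative for grouping).
II (derived state 'present') is shared by all ingroup taxa — unites the whole ingroup.
III (derived state 'present') is shared by Dromana and Leptoura — a synapomorphy uniting that clade.
Only Dromana, Leptoensis, Leptoura, and Xiphinus show the derived state 'present' for IV, supporting them as a clade.
Only Leptoensis and Xiphinus show the derived state 'present' for V, supporting them as a clade.
Most parsimonious ingroup topology: (((Leptoensis,Xiphinus),(Dromana,Leptoura)),Neoodon).
Neoodon is sister to the clade containing all other ingroup taxa, so it is the earliest-diverging (most basal) ingroup lineage.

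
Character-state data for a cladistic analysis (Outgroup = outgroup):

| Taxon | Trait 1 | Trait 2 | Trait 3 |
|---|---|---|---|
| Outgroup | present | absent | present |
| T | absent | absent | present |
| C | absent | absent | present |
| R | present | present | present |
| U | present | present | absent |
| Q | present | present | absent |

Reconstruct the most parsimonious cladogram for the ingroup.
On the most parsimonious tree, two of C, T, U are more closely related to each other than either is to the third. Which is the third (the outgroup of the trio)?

Character polarity is set by the outgroup: the derived state is whichever differs from the outgroup's state, so for Trait 1, Trait 3 the derived state is 'absent', and for the remaining characters it is 'present'.
Trait 1: derived state 'absent' in C and T only — synapomorphy for {C, T}.
Trait 2 (derived state 'present') is shared by Q, R, and U — a synapomorphy uniting that clade.
Only Q and U show the derived state 'absent' for Trait 3, supporting them as a clade.
Most parsimonious ingroup topology: ((T,C),(R,(U,Q))).
T and C share a more recent common ancestor with each other than either does with U, so U is the least closely related of the three.

U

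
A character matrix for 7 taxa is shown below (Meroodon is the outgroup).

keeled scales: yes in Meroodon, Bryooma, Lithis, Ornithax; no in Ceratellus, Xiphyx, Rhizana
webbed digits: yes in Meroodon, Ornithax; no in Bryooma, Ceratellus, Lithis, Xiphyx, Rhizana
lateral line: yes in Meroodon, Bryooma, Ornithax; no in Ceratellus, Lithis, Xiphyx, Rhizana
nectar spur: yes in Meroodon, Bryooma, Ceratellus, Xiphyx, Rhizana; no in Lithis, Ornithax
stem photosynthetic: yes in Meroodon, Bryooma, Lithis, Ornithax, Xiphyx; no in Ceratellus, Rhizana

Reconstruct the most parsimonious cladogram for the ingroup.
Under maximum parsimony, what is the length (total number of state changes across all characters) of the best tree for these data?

The outgroup has state 'yes' for every character, so 'no' is the derived state throughout.
Only Ceratellus, Rhizana, and Xiphyx show the derived state 'no' for keeled scales, supporting them as a clade.
Only Bryooma, Ceratellus, Lithis, Rhizana, and Xiphyx show the derived state 'no' for webbed digits, supporting them as a clade.
Only Ceratellus, Lithis, Rhizana, and Xiphyx show the derived state 'no' for lateral line, supporting them as a clade.
nectar spur groups Lithis and Ornithax, which is incompatible with the clades supported by the remaining characters; treating it as convergent (homoplasy) costs fewer steps than any alternative tree.
stem photosynthetic (derived state 'no') is shared by Ceratellus and Rhizana — a synapomorphy uniting that clade.
Most parsimonious ingroup topology: ((Bryooma,(((Ceratellus,Rhizana),Xiphyx),Lithis)),Ornithax).
Changes per character on this tree: keeled scales: 1; webbed digits: 1; lateral line: 1; nectar spur: 2; stem photosynthetic: 1.
Total = 6.

6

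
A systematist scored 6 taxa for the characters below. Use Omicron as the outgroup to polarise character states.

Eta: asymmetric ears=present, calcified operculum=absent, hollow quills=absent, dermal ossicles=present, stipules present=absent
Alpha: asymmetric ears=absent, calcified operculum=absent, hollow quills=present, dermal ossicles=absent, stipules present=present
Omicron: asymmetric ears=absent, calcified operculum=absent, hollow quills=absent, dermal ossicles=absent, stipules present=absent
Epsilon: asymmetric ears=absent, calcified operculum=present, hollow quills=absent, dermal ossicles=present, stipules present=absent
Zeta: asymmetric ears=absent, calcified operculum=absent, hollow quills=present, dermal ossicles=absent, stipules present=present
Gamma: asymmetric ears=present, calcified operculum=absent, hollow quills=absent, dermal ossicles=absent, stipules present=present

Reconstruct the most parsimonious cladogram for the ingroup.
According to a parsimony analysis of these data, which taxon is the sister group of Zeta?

Alpha

The outgroup has state 'absent' for every character, so 'present' is the derived state throughout.
asymmetric ears (state 'present') occurs in Eta and Gamma but conflicts with the nesting implied by the other characters — most parsimoniously interpreted as homoplasy.
calcified operculum (derived state 'present') is unique to Epsilon (autapomorphy; uninformative for grouping).
Only Alpha and Zeta show the derived state 'present' for hollow quills, supporting them as a clade.
dermal ossicles (derived state 'present') is shared by Epsilon and Eta — a synapomorphy uniting that clade.
stipules present (derived state 'present') is shared by Alpha, Gamma, and Zeta — a synapomorphy uniting that clade.
Most parsimonious ingroup topology: (((Alpha,Zeta),Gamma),(Eta,Epsilon)).
Zeta and Alpha form a cherry on this tree, so they are sister taxa.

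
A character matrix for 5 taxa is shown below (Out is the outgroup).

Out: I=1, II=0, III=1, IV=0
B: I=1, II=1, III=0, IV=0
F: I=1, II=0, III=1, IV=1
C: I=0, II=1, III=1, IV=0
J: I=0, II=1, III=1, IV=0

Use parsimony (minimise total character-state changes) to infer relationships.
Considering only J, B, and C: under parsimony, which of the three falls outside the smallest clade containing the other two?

B

Character polarity is set by the outgroup: the derived state is whichever differs from the outgroup's state, so for I, III the derived state is '0', and for the remaining characters it is '1'.
I: derived state '0' in C and J only — synapomorphy for {C, J}.
Only B, C, and J show the derived state '1' for II, supporting them as a clade.
III: derived state '0' in B only — an autapomorphy, so it tells us nothing about relationships among taxa.
IV (derived state '1') is unique to F (autapomorphy; uninformative for grouping).
Most parsimonious ingroup topology: ((B,(C,J)),F).
J and C share a more recent common ancestor with each other than either does with B, so B is the least closely related of the three.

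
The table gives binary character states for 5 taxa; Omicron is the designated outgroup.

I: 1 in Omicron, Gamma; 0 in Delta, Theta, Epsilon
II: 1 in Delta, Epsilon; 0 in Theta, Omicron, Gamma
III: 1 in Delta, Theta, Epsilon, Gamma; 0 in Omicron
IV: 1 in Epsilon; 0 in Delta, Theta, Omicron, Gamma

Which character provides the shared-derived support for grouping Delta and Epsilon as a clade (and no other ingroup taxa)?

Character polarity is set by the outgroup: the derived state is whichever differs from the outgroup's state, so for I the derived state is '0', and for the remaining characters it is '1'.
I (derived state '0') is shared by Delta, Epsilon, and Theta — a synapomorphy uniting that clade.
Only Delta and Epsilon show the derived state '1' for II, supporting them as a clade.
III (derived state '1') is shared by all ingroup taxa — unites the whole ingroup.
IV: derived state '1' in Epsilon only — an autapomorphy, so it tells us nothing about relationships among taxa.
Most parsimonious ingroup topology: ((Theta,(Epsilon,Delta)),Gamma).
The clade {Delta, Epsilon} is supported by II: its derived state '1' occurs in exactly those taxa and in no other taxon (including the outgroup).

II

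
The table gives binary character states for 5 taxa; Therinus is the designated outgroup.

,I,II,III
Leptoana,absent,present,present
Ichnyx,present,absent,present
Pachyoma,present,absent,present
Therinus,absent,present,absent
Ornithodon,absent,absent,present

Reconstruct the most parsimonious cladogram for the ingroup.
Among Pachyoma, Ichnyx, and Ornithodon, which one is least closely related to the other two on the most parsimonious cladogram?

Ornithodon

Character polarity is set by the outgroup: the derived state is whichever differs from the outgroup's state, so for II the derived state is 'absent', and for the remaining characters it is 'present'.
I (derived state 'present') is shared by Ichnyx and Pachyoma — a synapomorphy uniting that clade.
II (derived state 'absent') is shared by Ichnyx, Ornithodon, and Pachyoma — a synapomorphy uniting that clade.
III (derived state 'present') is shared by all ingroup taxa — unites the whole ingroup.
Most parsimonious ingroup topology: ((Ornithodon,(Ichnyx,Pachyoma)),Leptoana).
Pachyoma and Ichnyx share a more recent common ancestor with each other than either does with Ornithodon, so Ornithodon is the least closely related of the three.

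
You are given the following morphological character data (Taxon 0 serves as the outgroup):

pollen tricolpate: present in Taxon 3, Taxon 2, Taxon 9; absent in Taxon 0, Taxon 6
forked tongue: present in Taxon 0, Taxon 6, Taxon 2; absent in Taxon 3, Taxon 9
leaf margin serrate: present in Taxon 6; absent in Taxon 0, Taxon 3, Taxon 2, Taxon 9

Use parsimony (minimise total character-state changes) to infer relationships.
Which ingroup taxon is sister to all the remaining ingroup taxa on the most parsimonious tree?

Character polarity is set by the outgroup: the derived state is whichever differs from the outgroup's state, so for forked tongue the derived state is 'absent', and for the remaining characters it is 'present'.
pollen tricolpate: derived state 'present' in Taxon 2, Taxon 3, and Taxon 9 only — synapomorphy for {Taxon 2, Taxon 3, Taxon 9}.
forked tongue: derived state 'absent' in Taxon 3 and Taxon 9 only — synapomorphy for {Taxon 3, Taxon 9}.
leaf margin serrate: derived state 'present' in Taxon 6 only — an autapomorphy, so it tells us nothing about relationships among taxa.
Most parsimonious ingroup topology: (((Taxon 3,Taxon 9),Taxon 2),Taxon 6).
Taxon 6 is sister to the clade containing all other ingroup taxa, so it is the earliest-diverging (most basal) ingroup lineage.

Taxon 6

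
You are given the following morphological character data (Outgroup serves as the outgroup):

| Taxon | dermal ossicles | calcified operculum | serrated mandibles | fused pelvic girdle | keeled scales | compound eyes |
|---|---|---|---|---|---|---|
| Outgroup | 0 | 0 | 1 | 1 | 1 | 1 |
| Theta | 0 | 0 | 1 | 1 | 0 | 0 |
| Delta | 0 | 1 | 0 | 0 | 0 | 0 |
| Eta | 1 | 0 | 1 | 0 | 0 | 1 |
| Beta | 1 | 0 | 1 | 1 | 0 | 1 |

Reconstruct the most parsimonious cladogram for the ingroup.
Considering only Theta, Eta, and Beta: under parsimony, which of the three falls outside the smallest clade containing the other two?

Character polarity is set by the outgroup: the derived state is whichever differs from the outgroup's state, so for serrated mandibles, fused pelvic girdle, keeled scales, compound eyes the derived state is '0', and for the remaining characters it is '1'.
dermal ossicles: derived state '1' in Beta and Eta only — synapomorphy for {Beta, Eta}.
calcified operculum (derived state '1') is unique to Delta (autapomorphy; uninformative for grouping).
serrated mandibles (derived state '0') is unique to Delta (autapomorphy; uninformative for grouping).
fused pelvic girdle (state '0') occurs in Delta and Eta but conflicts with the nesting implied by the other characters — most parsimoniously interpreted as homoplasy.
keeled scales (derived state '0') is shared by all ingroup taxa — unites the whole ingroup.
compound eyes (derived state '0') is shared by Delta and Theta — a synapomorphy uniting that clade.
Most parsimonious ingroup topology: ((Theta,Delta),(Eta,Beta)).
Eta and Beta share a more recent common ancestor with each other than either does with Theta, so Theta is the least closely related of the three.

Theta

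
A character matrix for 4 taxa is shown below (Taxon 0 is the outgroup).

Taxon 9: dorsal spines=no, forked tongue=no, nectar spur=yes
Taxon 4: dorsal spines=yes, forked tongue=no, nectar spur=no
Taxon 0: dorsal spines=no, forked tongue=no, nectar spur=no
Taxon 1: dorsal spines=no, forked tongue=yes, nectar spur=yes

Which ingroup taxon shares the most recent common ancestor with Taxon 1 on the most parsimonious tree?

The outgroup has state 'no' for every character, so 'yes' is the derived state throughout.
dorsal spines (derived state 'yes') is unique to Taxon 4 (autapomorphy; uninformative for grouping).
forked tongue: derived state 'yes' in Taxon 1 only — an autapomorphy, so it tells us nothing about relationships among taxa.
nectar spur: derived state 'yes' in Taxon 1 and Taxon 9 only — synapomorphy for {Taxon 1, Taxon 9}.
Most parsimonious ingroup topology: (Taxon 4,(Taxon 1,Taxon 9)).
Taxon 1 and Taxon 9 form a cherry on this tree, so they are sister taxa.

Taxon 9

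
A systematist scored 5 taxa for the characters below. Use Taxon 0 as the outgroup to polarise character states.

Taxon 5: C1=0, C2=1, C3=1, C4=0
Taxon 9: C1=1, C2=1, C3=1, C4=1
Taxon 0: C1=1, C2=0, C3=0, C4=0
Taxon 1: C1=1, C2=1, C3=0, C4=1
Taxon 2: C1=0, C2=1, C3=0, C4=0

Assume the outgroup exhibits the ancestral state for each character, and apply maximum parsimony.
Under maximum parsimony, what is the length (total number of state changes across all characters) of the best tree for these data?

Character polarity is set by the outgroup: the derived state is whichever differs from the outgroup's state, so for C1 the derived state is '0', and for the remaining characters it is '1'.
C1 (derived state '0') is shared by Taxon 2 and Taxon 5 — a synapomorphy uniting that clade.
All ingroup taxa share the derived state '1' for C2; it defines the ingroup but does not resolve relationships within it.
C3 groups Taxon 5 and Taxon 9, which is incompatible with the clades supported by the remaining characters; treating it as convergent (homoplasy) costs fewer steps than any alternative tree.
C4 (derived state '1') is shared by Taxon 1 and Taxon 9 — a synapomorphy uniting that clade.
Most parsimonious ingroup topology: ((Taxon 5,Taxon 2),(Taxon 9,Taxon 1)).
Changes per character on this tree: C1: 1; C2: 1; C3: 2; C4: 1.
Total = 5.

5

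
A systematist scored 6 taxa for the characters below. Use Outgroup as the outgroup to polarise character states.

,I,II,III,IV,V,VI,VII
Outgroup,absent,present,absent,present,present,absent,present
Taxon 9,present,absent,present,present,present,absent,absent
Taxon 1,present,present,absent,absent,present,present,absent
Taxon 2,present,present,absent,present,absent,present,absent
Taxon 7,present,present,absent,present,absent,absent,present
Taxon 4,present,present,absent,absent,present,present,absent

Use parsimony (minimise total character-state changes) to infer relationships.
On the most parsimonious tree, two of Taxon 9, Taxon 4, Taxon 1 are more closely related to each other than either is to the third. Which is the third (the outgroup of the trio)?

Taxon 9

Character polarity is set by the outgroup: the derived state is whichever differs from the outgroup's state, so for II, IV, V, VII the derived state is 'absent', and for the remaining characters it is 'present'.
All ingroup taxa share the derived state 'present' for I; it defines the ingroup but does not resolve relationships within it.
II (derived state 'absent') is unique to Taxon 9 (autapomorphy; uninformative for grouping).
III: derived state 'present' in Taxon 9 only — an autapomorphy, so it tells us nothing about relationships among taxa.
IV (derived state 'absent') is shared by Taxon 1 and Taxon 4 — a synapomorphy uniting that clade.
V groups Taxon 2 and Taxon 7, which is incompatible with the clades supported by the remaining characters; treating it as convergent (homoplasy) costs fewer steps than any alternative tree.
VI: derived state 'present' in Taxon 1, Taxon 2, and Taxon 4 only — synapomorphy for {Taxon 1, Taxon 2, Taxon 4}.
Only Taxon 1, Taxon 2, Taxon 4, and Taxon 9 show the derived state 'absent' for VII, supporting them as a clade.
Most parsimonious ingroup topology: ((Taxon 9,((Taxon 1,Taxon 4),Taxon 2)),Taxon 7).
Taxon 4 and Taxon 1 share a more recent common ancestor with each other than either does with Taxon 9, so Taxon 9 is the least closely related of the three.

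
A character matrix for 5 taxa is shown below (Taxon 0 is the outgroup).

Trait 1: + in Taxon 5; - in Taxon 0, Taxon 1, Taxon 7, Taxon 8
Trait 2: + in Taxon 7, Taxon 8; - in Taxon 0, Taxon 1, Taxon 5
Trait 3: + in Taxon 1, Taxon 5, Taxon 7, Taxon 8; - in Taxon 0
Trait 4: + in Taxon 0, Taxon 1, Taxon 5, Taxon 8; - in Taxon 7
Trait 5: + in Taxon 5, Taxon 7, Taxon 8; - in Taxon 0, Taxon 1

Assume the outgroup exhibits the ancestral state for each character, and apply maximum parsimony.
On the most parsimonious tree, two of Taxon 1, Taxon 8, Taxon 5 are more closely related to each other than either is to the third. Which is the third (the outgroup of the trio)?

Taxon 1

Character polarity is set by the outgroup: the derived state is whichever differs from the outgroup's state, so for Trait 4 the derived state is '-', and for the remaining characters it is '+'.
Trait 1 (derived state '+') is unique to Taxon 5 (autapomorphy; uninformative for grouping).
Trait 2: derived state '+' in Taxon 7 and Taxon 8 only — synapomorphy for {Taxon 7, Taxon 8}.
Trait 3 (derived state '+') is shared by all ingroup taxa — unites the whole ingroup.
Trait 4 (derived state '-') is unique to Taxon 7 (autapomorphy; uninformative for grouping).
Trait 5: derived state '+' in Taxon 5, Taxon 7, and Taxon 8 only — synapomorphy for {Taxon 5, Taxon 7, Taxon 8}.
Most parsimonious ingroup topology: (Taxon 1,(Taxon 5,(Taxon 7,Taxon 8))).
Taxon 5 and Taxon 8 share a more recent common ancestor with each other than either does with Taxon 1, so Taxon 1 is the least closely related of the three.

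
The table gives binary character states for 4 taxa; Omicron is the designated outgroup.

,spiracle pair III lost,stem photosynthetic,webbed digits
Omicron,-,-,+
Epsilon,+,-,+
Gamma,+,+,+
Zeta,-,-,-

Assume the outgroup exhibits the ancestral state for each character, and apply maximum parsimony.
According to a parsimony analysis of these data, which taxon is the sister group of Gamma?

Character polarity is set by the outgroup: the derived state is whichever differs from the outgroup's state, so for webbed digits the derived state is '-', and for the remaining characters it is '+'.
spiracle pair III lost (derived state '+') is shared by Epsilon and Gamma — a synapomorphy uniting that clade.
stem photosynthetic: derived state '+' in Gamma only — an autapomorphy, so it tells us nothing about relationships among taxa.
webbed digits (derived state '-') is unique to Zeta (autapomorphy; uninformative for grouping).
Most parsimonious ingroup topology: ((Epsilon,Gamma),Zeta).
Gamma and Epsilon form a cherry on this tree, so they are sister taxa.

Epsilon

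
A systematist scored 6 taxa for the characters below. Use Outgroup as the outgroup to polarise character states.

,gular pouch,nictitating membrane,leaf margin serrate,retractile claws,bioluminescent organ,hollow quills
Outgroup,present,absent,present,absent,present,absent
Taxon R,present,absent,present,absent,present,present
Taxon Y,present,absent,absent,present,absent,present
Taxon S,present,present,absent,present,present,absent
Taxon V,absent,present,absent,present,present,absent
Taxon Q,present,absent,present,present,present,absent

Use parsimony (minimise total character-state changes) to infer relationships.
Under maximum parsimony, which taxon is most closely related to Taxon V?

Character polarity is set by the outgroup: the derived state is whichever differs from the outgroup's state, so for gular pouch, leaf margin serrate, bioluminescent organ the derived state is 'absent', and for the remaining characters it is 'present'.
gular pouch (derived state 'absent') is unique to Taxon V (autapomorphy; uninformative for grouping).
Only Taxon S and Taxon V show the derived state 'present' for nictitating membrane, supporting them as a clade.
leaf margin serrate: derived state 'absent' in Taxon S, Taxon V, and Taxon Y only — synapomorphy for {Taxon S, Taxon V, Taxon Y}.
Only Taxon Q, Taxon S, Taxon V, and Taxon Y show the derived state 'present' for retractile claws, supporting them as a clade.
bioluminescent organ (derived state 'absent') is unique to Taxon Y (autapomorphy; uninformative for grouping).
hollow quills groups Taxon R and Taxon Y, which is incompatible with the clades supported by the remaining characters; treating it as convergent (homoplasy) costs fewer steps than any alternative tree.
Most parsimonious ingroup topology: (Taxon R,((Taxon Y,(Taxon S,Taxon V)),Taxon Q)).
Taxon V and Taxon S form a cherry on this tree, so they are sister taxa.

Taxon S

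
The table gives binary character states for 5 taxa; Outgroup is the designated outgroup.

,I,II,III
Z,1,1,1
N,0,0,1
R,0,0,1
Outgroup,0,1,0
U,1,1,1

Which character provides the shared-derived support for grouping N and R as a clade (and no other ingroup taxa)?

Character polarity is set by the outgroup: the derived state is whichever differs from the outgroup's state, so for II the derived state is '0', and for the remaining characters it is '1'.
I: derived state '1' in U and Z only — synapomorphy for {U, Z}.
II: derived state '0' in N and R only — synapomorphy for {N, R}.
All ingroup taxa share the derived state '1' for III; it defines the ingroup but does not resolve relationships within it.
Most parsimonious ingroup topology: ((R,N),(Z,U)).
The clade {N, R} is supported by II: its derived state '0' occurs in exactly those taxa and in no other taxon (including the outgroup).

II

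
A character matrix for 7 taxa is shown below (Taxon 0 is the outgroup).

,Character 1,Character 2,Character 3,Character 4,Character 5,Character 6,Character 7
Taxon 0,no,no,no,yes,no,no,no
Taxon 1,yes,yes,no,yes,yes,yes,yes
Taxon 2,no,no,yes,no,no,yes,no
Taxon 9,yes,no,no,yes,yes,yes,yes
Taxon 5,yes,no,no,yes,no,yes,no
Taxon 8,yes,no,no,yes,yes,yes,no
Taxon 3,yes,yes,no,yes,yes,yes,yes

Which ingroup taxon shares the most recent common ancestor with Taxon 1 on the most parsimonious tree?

Taxon 3

Character polarity is set by the outgroup: the derived state is whichever differs from the outgroup's state, so for Character 4 the derived state is 'no', and for the remaining characters it is 'yes'.
Only Taxon 1, Taxon 3, Taxon 5, Taxon 8, and Taxon 9 show the derived state 'yes' for Character 1, supporting them as a clade.
Only Taxon 1 and Taxon 3 show the derived state 'yes' for Character 2, supporting them as a clade.
Character 3: derived state 'yes' in Taxon 2 only — an autapomorphy, so it tells us nothing about relationships among taxa.
Character 4 (derived state 'no') is unique to Taxon 2 (autapomorphy; uninformative for grouping).
Character 5 (derived state 'yes') is shared by Taxon 1, Taxon 3, Taxon 8, and Taxon 9 — a synapomorphy uniting that clade.
Character 6 (derived state 'yes') is shared by all ingroup taxa — unites the whole ingroup.
Character 7: derived state 'yes' in Taxon 1, Taxon 3, and Taxon 9 only — synapomorphy for {Taxon 1, Taxon 3, Taxon 9}.
Most parsimonious ingroup topology: (((((Taxon 1,Taxon 3),Taxon 9),Taxon 8),Taxon 5),Taxon 2).
Taxon 1 and Taxon 3 form a cherry on this tree, so they are sister taxa.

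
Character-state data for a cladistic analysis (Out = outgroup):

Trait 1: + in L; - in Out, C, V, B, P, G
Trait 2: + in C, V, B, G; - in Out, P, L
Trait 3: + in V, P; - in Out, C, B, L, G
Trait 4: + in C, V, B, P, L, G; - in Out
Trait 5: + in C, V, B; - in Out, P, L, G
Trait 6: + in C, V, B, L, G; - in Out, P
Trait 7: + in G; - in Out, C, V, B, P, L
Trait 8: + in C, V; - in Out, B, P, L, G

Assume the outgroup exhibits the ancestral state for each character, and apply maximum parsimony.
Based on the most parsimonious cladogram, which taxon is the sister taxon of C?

V

The outgroup has state '-' for every character, so '+' is the derived state throughout.
Trait 1: derived state '+' in L only — an autapomorphy, so it tells us nothing about relationships among taxa.
Only B, C, G, and V show the derived state '+' for Trait 2, supporting them as a clade.
Trait 3 (state '+') occurs in P and V but conflicts with the nesting implied by the other characters — most parsimoniously interpreted as homoplasy.
Trait 4 (derived state '+') is shared by all ingroup taxa — unites the whole ingroup.
Trait 5 (derived state '+') is shared by B, C, and V — a synapomorphy uniting that clade.
Trait 6 (derived state '+') is shared by B, C, G, L, and V — a synapomorphy uniting that clade.
Trait 7 (derived state '+') is unique to G (autapomorphy; uninformative for grouping).
Trait 8 (derived state '+') is shared by C and V — a synapomorphy uniting that clade.
Most parsimonious ingroup topology: (((((C,V),B),G),L),P).
C and V form a cherry on this tree, so they are sister taxa.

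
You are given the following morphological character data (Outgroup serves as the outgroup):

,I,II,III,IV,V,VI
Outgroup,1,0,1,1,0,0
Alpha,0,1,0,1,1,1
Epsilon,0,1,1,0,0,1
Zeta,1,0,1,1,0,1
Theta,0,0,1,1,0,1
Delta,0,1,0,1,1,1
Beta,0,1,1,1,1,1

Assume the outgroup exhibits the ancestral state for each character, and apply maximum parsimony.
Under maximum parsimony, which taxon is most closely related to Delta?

Alpha

Character polarity is set by the outgroup: the derived state is whichever differs from the outgroup's state, so for I, III, IV the derived state is '0', and for the remaining characters it is '1'.
I: derived state '0' in Alpha, Beta, Delta, Epsilon, and Theta only — synapomorphy for {Alpha, Beta, Delta, Epsilon, Theta}.
II: derived state '1' in Alpha, Beta, Delta, and Epsilon only — synapomorphy for {Alpha, Beta, Delta, Epsilon}.
Only Alpha and Delta show the derived state '0' for III, supporting them as a clade.
IV (derived state '0') is unique to Epsilon (autapomorphy; uninformative for grouping).
V: derived state '1' in Alpha, Beta, and Delta only — synapomorphy for {Alpha, Beta, Delta}.
VI (derived state '1') is shared by all ingroup taxa — unites the whole ingroup.
Most parsimonious ingroup topology: (((((Alpha,Delta),Beta),Epsilon),Theta),Zeta).
Delta and Alpha form a cherry on this tree, so they are sister taxa.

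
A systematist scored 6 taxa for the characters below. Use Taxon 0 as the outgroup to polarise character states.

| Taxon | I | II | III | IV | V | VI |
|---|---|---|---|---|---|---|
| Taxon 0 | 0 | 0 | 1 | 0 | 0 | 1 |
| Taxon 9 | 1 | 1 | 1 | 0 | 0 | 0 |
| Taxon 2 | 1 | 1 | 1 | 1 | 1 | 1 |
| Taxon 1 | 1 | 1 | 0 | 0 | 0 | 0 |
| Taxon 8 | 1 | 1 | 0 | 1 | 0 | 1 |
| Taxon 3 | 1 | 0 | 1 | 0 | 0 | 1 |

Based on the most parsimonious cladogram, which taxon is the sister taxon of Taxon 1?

Taxon 9

Character polarity is set by the outgroup: the derived state is whichever differs from the outgroup's state, so for III, VI the derived state is '0', and for the remaining characters it is '1'.
I (derived state '1') is shared by all ingroup taxa — unites the whole ingroup.
II (derived state '1') is shared by Taxon 1, Taxon 2, Taxon 8, and Taxon 9 — a synapomorphy uniting that clade.
III groups Taxon 1 and Taxon 8, which is incompatible with the clades supported by the remaining characters; treating it as convergent (homoplasy) costs fewer steps than any alternative tree.
Only Taxon 2 and Taxon 8 show the derived state '1' for IV, supporting them as a clade.
V (derived state '1') is unique to Taxon 2 (autapomorphy; uninformative for grouping).
VI (derived state '0') is shared by Taxon 1 and Taxon 9 — a synapomorphy uniting that clade.
Most parsimonious ingroup topology: (((Taxon 9,Taxon 1),(Taxon 2,Taxon 8)),Taxon 3).
Taxon 1 and Taxon 9 form a cherry on this tree, so they are sister taxa.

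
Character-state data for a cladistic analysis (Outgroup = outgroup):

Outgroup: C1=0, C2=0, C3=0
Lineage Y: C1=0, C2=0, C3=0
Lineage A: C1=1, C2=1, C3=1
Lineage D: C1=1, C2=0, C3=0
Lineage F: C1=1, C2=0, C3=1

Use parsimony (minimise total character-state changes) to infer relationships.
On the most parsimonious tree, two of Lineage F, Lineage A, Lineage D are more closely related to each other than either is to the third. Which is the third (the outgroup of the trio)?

Lineage D

The outgroup has state '0' for every character, so '1' is the derived state throughout.
C1 (derived state '1') is shared by Lineage A, Lineage D, and Lineage F — a synapomorphy uniting that clade.
C2 (derived state '1') is unique to Lineage A (autapomorphy; uninformative for grouping).
C3: derived state '1' in Lineage A and Lineage F only — synapomorphy for {Lineage A, Lineage F}.
Most parsimonious ingroup topology: (Lineage Y,((Lineage A,Lineage F),Lineage D)).
Lineage F and Lineage A share a more recent common ancestor with each other than either does with Lineage D, so Lineage D is the least closely related of the three.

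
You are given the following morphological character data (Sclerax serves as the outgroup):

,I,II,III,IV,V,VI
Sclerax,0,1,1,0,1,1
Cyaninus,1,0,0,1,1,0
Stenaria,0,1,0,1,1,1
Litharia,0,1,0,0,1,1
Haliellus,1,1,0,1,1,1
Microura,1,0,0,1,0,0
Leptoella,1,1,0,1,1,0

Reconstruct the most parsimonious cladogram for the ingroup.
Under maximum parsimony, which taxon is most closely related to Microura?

Character polarity is set by the outgroup: the derived state is whichever differs from the outgroup's state, so for II, III, V, VI the derived state is '0', and for the remaining characters it is '1'.
Only Cyaninus, Haliellus, Leptoella, and Microura show the derived state '1' for I, supporting them as a clade.
II (derived state '0') is shared by Cyaninus and Microura — a synapomorphy uniting that clade.
All ingroup taxa share the derived state '0' for III; it defines the ingroup but does not resolve relationships within it.
Only Cyaninus, Haliellus, Leptoella, Microura, and Stenaria show the derived state '1' for IV, supporting them as a clade.
V: derived state '0' in Microura only — an autapomorphy, so it tells us nothing about relationships among taxa.
VI: derived state '0' in Cyaninus, Leptoella, and Microura only — synapomorphy for {Cyaninus, Leptoella, Microura}.
Most parsimonious ingroup topology: (((((Cyaninus,Microura),Leptoella),Haliellus),Stenaria),Litharia).
Microura and Cyaninus form a cherry on this tree, so they are sister taxa.

Cyaninus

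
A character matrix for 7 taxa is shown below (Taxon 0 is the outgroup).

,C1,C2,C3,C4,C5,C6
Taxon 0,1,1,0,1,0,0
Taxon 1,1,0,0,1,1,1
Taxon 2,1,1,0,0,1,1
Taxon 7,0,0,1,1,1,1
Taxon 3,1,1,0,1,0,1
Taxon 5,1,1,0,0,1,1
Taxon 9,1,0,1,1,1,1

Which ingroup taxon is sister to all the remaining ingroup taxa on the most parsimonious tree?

Taxon 3

Character polarity is set by the outgroup: the derived state is whichever differs from the outgroup's state, so for C1, C2, C4 the derived state is '0', and for the remaining characters it is '1'.
C1: derived state '0' in Taxon 7 only — an autapomorphy, so it tells us nothing about relationships among taxa.
Only Taxon 1, Taxon 7, and Taxon 9 show the derived state '0' for C2, supporting them as a clade.
C3: derived state '1' in Taxon 7 and Taxon 9 only — synapomorphy for {Taxon 7, Taxon 9}.
C4 (derived state '0') is shared by Taxon 2 and Taxon 5 — a synapomorphy uniting that clade.
C5 (derived state '1') is shared by Taxon 1, Taxon 2, Taxon 5, Taxon 7, and Taxon 9 — a synapomorphy uniting that clade.
C6 (derived state '1') is shared by all ingroup taxa — unites the whole ingroup.
Most parsimonious ingroup topology: (((Taxon 1,(Taxon 7,Taxon 9)),(Taxon 2,Taxon 5)),Taxon 3).
Taxon 3 is sister to the clade containing all other ingroup taxa, so it is the earliest-diverging (most basal) ingroup lineage.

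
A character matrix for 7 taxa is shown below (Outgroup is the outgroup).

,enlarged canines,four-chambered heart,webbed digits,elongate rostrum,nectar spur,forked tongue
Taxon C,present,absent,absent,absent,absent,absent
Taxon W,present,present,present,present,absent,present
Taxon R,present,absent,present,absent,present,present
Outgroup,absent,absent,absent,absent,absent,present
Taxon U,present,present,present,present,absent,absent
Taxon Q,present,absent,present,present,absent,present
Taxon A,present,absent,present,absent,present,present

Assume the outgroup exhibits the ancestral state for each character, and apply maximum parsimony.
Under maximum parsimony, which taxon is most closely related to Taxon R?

Character polarity is set by the outgroup: the derived state is whichever differs from the outgroup's state, so for forked tongue the derived state is 'absent', and for the remaining characters it is 'present'.
All ingroup taxa share the derived state 'present' for enlarged canines; it defines the ingroup but does not resolve relationships within it.
four-chambered heart: derived state 'present' in Taxon U and Taxon W only — synapomorphy for {Taxon U, Taxon W}.
Only Taxon A, Taxon Q, Taxon R, Taxon U, and Taxon W show the derived state 'present' for webbed digits, supporting them as a clade.
Only Taxon Q, Taxon U, and Taxon W show the derived state 'present' for elongate rostrum, supporting them as a clade.
nectar spur: derived state 'present' in Taxon A and Taxon R only — synapomorphy for {Taxon A, Taxon R}.
forked tongue groups Taxon C and Taxon U, which is incompatible with the clades supported by the remaining characters; treating it as convergent (homoplasy) costs fewer steps than any alternative tree.
Most parsimonious ingroup topology: ((((Taxon W,Taxon U),Taxon Q),(Taxon A,Taxon R)),Taxon C).
Taxon R and Taxon A form a cherry on this tree, so they are sister taxa.

Taxon A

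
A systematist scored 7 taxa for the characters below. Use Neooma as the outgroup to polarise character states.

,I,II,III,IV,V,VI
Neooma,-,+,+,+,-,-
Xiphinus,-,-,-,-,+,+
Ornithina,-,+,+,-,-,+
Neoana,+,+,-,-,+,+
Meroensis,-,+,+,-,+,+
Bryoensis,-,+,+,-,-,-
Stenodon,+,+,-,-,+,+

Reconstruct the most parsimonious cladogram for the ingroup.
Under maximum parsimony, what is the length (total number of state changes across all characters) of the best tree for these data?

6

Character polarity is set by the outgroup: the derived state is whichever differs from the outgroup's state, so for II, III, IV the derived state is '-', and for the remaining characters it is '+'.
I: derived state '+' in Neoana and Stenodon only — synapomorphy for {Neoana, Stenodon}.
II: derived state '-' in Xiphinus only — an autapomorphy, so it tells us nothing about relationships among taxa.
Only Neoana, Stenodon, and Xiphinus show the derived state '-' for III, supporting them as a clade.
All ingroup taxa share the derived state '-' for IV; it defines the ingroup but does not resolve relationships within it.
V: derived state '+' in Meroensis, Neoana, Stenodon, and Xiphinus only — synapomorphy for {Meroensis, Neoana, Stenodon, Xiphinus}.
VI: derived state '+' in Meroensis, Neoana, Ornithina, Stenodon, and Xiphinus only — synapomorphy for {Meroensis, Neoana, Ornithina, Stenodon, Xiphinus}.
Most parsimonious ingroup topology: ((((Xiphinus,(Neoana,Stenodon)),Meroensis),Ornithina),Bryoensis).
Changes per character on this tree: I: 1; II: 1; III: 1; IV: 1; V: 1; VI: 1.
Total = 6.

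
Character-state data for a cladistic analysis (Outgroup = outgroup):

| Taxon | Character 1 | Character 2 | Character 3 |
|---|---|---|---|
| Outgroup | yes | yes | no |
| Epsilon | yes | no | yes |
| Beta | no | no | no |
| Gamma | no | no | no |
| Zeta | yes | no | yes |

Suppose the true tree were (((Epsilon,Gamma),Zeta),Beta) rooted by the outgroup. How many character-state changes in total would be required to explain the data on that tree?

Map each character onto (((Epsilon,Gamma),Zeta),Beta) (rooted by Outgroup) and count the minimum state changes it requires (Fitch parsimony):
Character 1: 2; Character 2: 1; Character 3: 2.
Total tree length = 5.

5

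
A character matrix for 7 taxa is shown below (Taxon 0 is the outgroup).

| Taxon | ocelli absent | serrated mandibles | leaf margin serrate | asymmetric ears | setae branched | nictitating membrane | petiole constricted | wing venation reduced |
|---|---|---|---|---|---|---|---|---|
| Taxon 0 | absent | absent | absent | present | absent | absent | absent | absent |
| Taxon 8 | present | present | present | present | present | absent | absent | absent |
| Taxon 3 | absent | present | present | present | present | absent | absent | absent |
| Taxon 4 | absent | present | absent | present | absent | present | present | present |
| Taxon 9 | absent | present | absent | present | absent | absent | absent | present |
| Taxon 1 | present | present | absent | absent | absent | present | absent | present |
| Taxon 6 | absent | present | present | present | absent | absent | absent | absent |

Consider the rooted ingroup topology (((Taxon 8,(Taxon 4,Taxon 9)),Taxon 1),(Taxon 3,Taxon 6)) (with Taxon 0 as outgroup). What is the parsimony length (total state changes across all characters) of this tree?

13

Map each character onto (((Taxon 8,(Taxon 4,Taxon 9)),Taxon 1),(Taxon 3,Taxon 6)) (rooted by Taxon 0) and count the minimum state changes it requires (Fitch parsimony):
ocelli absent: 2; serrated mandibles: 1; leaf margin serrate: 2; asymmetric ears: 1; setae branched: 2; nictitating membrane: 2; petiole constricted: 1; wing venation reduced: 2.
Total tree length = 13.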